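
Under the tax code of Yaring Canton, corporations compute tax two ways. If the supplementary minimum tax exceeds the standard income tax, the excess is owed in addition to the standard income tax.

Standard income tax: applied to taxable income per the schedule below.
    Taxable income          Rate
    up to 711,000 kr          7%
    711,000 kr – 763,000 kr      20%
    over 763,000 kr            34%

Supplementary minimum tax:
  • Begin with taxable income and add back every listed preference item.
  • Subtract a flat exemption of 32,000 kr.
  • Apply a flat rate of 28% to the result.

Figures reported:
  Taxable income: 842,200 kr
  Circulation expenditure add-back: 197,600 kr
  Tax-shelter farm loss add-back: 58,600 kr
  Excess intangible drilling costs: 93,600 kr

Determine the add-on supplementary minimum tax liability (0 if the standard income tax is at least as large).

237,702 kr

Standard income tax:
  711,000 kr × 7% = 49,770 kr
  52,000 kr × 20% = 10,400 kr
  79,200 kr × 34% = 26,928 kr
  → 87,098 kr

Supplementary minimum tax:
  Adjusted income: 842,200 kr + 197,600 kr + 58,600 kr + 93,600 kr = 1,192,000 kr
  Less exemption 32,000 kr → base 1,160,000 kr
  1,160,000 kr × 28% = 324,800 kr

Excess of supplementary minimum tax over standard income tax: 324,800 kr − 87,098 kr = 237,702 kr.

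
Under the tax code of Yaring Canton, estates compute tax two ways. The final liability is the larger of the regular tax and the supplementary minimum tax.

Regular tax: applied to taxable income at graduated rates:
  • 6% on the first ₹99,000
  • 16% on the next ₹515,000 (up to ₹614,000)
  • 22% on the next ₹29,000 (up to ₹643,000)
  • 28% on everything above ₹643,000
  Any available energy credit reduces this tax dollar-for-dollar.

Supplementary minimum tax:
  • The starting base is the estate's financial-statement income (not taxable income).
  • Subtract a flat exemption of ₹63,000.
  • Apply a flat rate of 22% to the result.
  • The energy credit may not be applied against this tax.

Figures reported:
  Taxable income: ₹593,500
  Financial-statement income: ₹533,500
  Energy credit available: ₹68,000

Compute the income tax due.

₹103,510

Supplementary minimum tax:
  Base (financial-statement income): ₹533,500
  Less exemption ₹63,000 → base ₹470,500
  ₹470,500 × 22% = ₹103,510

Regular tax:
  ₹99,000 × 6% = ₹5,940
  ₹494,500 × 16% = ₹79,120
  → ₹85,060
  Less energy credit ₹68,000 → ₹17,060

₹103,510 > ₹17,060, so the supplementary minimum tax is the binding amount.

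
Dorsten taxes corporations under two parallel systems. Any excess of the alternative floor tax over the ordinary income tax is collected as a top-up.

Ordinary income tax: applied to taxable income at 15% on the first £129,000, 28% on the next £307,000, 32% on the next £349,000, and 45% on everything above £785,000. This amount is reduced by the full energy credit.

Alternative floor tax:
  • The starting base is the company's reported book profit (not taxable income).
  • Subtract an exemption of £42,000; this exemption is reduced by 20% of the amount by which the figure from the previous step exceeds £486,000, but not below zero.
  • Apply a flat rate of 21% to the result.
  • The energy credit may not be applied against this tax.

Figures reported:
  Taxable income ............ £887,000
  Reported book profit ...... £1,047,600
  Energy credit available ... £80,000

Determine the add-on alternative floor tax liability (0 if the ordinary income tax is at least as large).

£37,106

Alternative floor tax:
  Base (reported book profit): £1,047,600
  Exemption: 20% × (£1,047,600 − £486,000) = £112,320 ≥ £42,000, so the exemption is fully phased out
  Base: £1,047,600 − £0 = £1,047,600
  £1,047,600 × 21% = £219,996

Ordinary income tax:
  £129,000 × 15% = £19,350
  £307,000 × 28% = £85,960
  £349,000 × 32% = £111,680
  £102,000 × 45% = £45,900
  → £262,890
  Less energy credit £80,000 → £182,890

Excess of alternative floor tax over ordinary income tax: £219,996 − £182,890 = £37,106.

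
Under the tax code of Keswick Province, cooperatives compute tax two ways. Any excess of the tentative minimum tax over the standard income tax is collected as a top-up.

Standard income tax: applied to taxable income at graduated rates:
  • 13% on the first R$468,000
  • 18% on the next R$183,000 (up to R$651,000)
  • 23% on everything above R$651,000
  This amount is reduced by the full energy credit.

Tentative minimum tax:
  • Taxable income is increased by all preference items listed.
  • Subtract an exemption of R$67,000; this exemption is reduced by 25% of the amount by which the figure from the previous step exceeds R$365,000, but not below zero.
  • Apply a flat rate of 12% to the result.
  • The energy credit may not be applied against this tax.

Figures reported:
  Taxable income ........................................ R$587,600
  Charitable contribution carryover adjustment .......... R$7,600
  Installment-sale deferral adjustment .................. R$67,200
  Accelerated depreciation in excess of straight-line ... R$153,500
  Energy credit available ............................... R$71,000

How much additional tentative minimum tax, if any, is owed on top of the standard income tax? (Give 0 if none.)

R$86,540

Standard income tax:
  R$468,000 × 13% = R$60,840
  R$119,600 × 18% = R$21,528
  → R$82,368
  Less energy credit R$71,000 → R$11,368

Tentative minimum tax:
  Adjusted income: R$587,600 + R$7,600 + R$67,200 + R$153,500 = R$815,900
  Exemption: 25% × (R$815,900 − R$365,000) = R$112,725 ≥ R$67,000, so the exemption is fully phased out
  Base: R$815,900 − R$0 = R$815,900
  R$815,900 × 12% = R$97,908

Excess of tentative minimum tax over standard income tax: R$97,908 − R$11,368 = R$86,540.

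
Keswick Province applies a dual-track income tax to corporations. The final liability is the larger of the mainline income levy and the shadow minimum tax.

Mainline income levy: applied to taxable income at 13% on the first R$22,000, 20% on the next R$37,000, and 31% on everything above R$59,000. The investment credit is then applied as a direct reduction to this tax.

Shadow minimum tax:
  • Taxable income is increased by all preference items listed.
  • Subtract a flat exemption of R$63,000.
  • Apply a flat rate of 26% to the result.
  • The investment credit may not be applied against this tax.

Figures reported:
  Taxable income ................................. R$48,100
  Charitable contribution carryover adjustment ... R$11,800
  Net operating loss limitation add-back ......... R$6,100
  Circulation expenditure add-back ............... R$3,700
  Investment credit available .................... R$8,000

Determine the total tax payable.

Shadow minimum tax:
  Adjusted income: R$48,100 + R$11,800 + R$6,100 + R$3,700 = R$69,700
  Less exemption R$63,000 → base R$6,700
  R$6,700 × 26% = R$1,742

Mainline income levy:
  R$22,000 × 13% = R$2,860
  R$26,100 × 20% = R$5,220
  → R$8,080
  Less investment credit R$8,000 → R$80

R$1,742 > R$80, so the shadow minimum tax is the binding amount.

R$1,742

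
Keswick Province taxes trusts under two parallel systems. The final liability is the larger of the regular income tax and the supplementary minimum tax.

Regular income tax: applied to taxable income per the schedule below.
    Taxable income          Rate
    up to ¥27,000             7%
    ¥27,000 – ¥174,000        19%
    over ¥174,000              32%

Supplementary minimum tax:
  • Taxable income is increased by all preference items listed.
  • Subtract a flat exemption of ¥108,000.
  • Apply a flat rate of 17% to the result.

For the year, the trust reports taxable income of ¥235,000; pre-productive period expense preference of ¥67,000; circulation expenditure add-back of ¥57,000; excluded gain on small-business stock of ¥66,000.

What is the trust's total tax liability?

Supplementary minimum tax:
  Adjusted income: ¥235,000 + ¥67,000 + ¥57,000 + ¥66,000 = ¥425,000
  Less exemption ¥108,000 → base ¥317,000
  ¥317,000 × 17% = ¥53,890

Regular income tax:
  ¥27,000 × 7% = ¥1,890
  ¥147,000 × 19% = ¥27,930
  ¥61,000 × 32% = ¥19,520
  → ¥49,340

¥53,890 > ¥49,340, so the supplementary minimum tax is the binding amount.

¥53,890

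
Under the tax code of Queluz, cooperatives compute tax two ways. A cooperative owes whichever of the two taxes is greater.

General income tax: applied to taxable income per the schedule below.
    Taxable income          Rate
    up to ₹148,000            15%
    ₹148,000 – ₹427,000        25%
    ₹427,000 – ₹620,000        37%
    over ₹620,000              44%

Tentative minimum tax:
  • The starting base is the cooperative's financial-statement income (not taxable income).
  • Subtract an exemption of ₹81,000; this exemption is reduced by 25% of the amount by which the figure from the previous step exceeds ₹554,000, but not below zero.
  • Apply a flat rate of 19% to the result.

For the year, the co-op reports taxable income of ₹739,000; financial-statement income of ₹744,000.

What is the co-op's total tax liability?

Tentative minimum tax:
  Base (financial-statement income): ₹744,000
  Exemption: ₹81,000 − 25% × (₹744,000 − ₹554,000) = ₹81,000 − ₹47,500 = ₹33,500
  Base: ₹744,000 − ₹33,500 = ₹710,500
  ₹710,500 × 19% = ₹134,995

General income tax:
  ₹148,000 × 15% = ₹22,200
  ₹279,000 × 25% = ₹69,750
  ₹193,000 × 37% = ₹71,410
  ₹119,000 × 44% = ₹52,360
  → ₹215,720

₹215,720 > ₹134,995, so the general income tax governs.

₹215,720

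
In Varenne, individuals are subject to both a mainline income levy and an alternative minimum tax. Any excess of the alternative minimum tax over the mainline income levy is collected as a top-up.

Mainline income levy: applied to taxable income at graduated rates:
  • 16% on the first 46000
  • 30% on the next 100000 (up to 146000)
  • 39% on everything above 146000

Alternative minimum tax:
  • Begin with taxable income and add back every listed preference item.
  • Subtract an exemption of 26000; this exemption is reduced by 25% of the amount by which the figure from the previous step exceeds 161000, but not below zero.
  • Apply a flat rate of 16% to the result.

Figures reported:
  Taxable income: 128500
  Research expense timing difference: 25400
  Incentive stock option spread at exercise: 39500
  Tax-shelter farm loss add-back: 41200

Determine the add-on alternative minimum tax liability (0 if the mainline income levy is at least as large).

4210

Alternative minimum tax:
  Adjusted income: 128500 + 25400 + 39500 + 41200 = 234600
  Exemption: 26000 − 25% × (234600 − 161000) = 26000 − 18400 = 7600
  Base: 234600 − 7600 = 227000
  227000 × 16% = 36320

Mainline income levy:
  46000 × 16% = 7360
  82500 × 30% = 24750
  → 32110

Excess of alternative minimum tax over mainline income levy: 36320 − 32110 = 4210.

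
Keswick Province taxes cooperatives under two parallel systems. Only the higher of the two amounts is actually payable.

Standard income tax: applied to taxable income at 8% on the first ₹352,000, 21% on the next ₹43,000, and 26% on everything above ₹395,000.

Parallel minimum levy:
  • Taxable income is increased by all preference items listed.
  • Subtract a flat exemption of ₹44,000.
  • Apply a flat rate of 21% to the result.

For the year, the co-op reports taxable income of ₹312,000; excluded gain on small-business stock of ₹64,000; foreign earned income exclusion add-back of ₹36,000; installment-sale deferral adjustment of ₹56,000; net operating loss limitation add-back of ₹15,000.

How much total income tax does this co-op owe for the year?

Standard income tax:
  ₹312,000 × 8% = ₹24,960

Parallel minimum levy:
  Adjusted income: ₹312,000 + ₹64,000 + ₹36,000 + ₹56,000 + ₹15,000 = ₹483,000
  Less exemption ₹44,000 → base ₹439,000
  ₹439,000 × 21% = ₹92,190

₹92,190 > ₹24,960, so the parallel minimum levy is the binding amount.

₹92,190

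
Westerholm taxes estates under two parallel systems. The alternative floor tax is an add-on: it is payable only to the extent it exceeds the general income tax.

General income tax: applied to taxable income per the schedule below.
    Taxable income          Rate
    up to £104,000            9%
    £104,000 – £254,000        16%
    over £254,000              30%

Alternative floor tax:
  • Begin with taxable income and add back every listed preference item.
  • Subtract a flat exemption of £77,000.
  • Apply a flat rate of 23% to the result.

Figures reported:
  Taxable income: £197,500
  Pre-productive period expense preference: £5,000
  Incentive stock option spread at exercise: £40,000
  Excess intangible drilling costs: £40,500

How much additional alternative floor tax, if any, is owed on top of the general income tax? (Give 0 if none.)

£23,060

Alternative floor tax:
  Adjusted income: £197,500 + £5,000 + £40,000 + £40,500 = £283,000
  Less exemption £77,000 → base £206,000
  £206,000 × 23% = £47,380

General income tax:
  £104,000 × 9% = £9,360
  £93,500 × 16% = £14,960
  → £24,320

Excess of alternative floor tax over general income tax: £47,380 − £24,320 = £23,060.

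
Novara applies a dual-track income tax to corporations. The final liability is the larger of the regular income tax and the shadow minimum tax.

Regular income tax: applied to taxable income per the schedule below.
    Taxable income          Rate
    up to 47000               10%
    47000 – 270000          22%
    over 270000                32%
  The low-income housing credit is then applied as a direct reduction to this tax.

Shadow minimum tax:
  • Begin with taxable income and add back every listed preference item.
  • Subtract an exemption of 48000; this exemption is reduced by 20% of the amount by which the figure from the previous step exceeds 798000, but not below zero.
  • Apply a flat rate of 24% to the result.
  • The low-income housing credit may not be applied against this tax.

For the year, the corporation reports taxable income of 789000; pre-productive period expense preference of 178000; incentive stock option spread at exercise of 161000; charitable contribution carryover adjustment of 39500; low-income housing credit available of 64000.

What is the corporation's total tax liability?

280200

Shadow minimum tax:
  Adjusted income: 789000 + 178000 + 161000 + 39500 = 1167500
  Exemption: 20% × (1167500 − 798000) = 73900 ≥ 48000, so the exemption is fully phased out
  Base: 1167500 − 0 = 1167500
  1167500 × 24% = 280200

Regular income tax:
  47000 × 10% = 4700
  223000 × 22% = 49060
  519000 × 32% = 166080
  → 219840
  Less low-income housing credit 64000 → 155840

280200 > 155840, so the shadow minimum tax is the binding amount.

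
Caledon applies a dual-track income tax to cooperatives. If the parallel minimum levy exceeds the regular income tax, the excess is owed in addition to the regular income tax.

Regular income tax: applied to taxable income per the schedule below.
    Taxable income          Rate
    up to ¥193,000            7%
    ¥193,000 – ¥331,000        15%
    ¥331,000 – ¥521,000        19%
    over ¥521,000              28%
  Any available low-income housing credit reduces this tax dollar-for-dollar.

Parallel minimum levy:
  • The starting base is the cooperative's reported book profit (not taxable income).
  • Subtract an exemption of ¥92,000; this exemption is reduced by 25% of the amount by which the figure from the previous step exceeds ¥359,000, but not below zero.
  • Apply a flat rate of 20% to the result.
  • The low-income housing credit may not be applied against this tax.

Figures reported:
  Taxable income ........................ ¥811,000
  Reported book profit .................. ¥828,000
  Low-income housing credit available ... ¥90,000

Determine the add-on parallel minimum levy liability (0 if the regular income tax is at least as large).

¥104,090

Parallel minimum levy:
  Base (reported book profit): ¥828,000
  Exemption: 25% × (¥828,000 − ¥359,000) = ¥117,250 ≥ ¥92,000, so the exemption is fully phased out
  Base: ¥828,000 − ¥0 = ¥828,000
  ¥828,000 × 20% = ¥165,600

Regular income tax:
  ¥193,000 × 7% = ¥13,510
  ¥138,000 × 15% = ¥20,700
  ¥190,000 × 19% = ¥36,100
  ¥290,000 × 28% = ¥81,200
  → ¥151,510
  Less low-income housing credit ¥90,000 → ¥61,510

Excess of parallel minimum levy over regular income tax: ¥165,600 − ¥61,510 = ¥104,090.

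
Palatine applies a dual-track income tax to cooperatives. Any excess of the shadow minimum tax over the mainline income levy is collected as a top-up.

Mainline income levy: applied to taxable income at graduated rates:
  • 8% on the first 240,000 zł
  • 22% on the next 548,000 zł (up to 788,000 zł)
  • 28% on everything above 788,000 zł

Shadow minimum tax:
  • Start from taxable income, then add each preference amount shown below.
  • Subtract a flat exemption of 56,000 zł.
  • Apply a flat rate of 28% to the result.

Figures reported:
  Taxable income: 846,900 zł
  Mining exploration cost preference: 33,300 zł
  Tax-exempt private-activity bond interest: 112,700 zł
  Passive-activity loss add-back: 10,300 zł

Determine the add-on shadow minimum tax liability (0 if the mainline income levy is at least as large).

108,964 zł

Mainline income levy:
  240,000 zł × 8% = 19,200 zł
  548,000 zł × 22% = 120,560 zł
  58,900 zł × 28% = 16,492 zł
  → 156,252 zł

Shadow minimum tax:
  Adjusted income: 846,900 zł + 33,300 zł + 112,700 zł + 10,300 zł = 1,003,200 zł
  Less exemption 56,000 zł → base 947,200 zł
  947,200 zł × 28% = 265,216 zł

Excess of shadow minimum tax over mainline income levy: 265,216 zł − 156,252 zł = 108,964 zł.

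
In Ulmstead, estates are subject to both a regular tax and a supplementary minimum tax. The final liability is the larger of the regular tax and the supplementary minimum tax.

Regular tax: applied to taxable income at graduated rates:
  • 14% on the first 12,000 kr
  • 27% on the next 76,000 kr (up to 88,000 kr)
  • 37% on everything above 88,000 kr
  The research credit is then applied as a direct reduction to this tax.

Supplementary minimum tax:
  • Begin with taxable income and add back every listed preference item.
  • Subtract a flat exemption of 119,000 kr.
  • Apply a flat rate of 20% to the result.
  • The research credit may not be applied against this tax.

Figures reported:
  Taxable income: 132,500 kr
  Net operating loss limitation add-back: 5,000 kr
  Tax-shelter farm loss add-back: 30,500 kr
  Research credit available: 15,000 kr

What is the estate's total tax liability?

23,665 kr

Regular tax:
  12,000 kr × 14% = 1,680 kr
  76,000 kr × 27% = 20,520 kr
  44,500 kr × 37% = 16,465 kr
  → 38,665 kr
  Less research credit 15,000 kr → 23,665 kr

Supplementary minimum tax:
  Adjusted income: 132,500 kr + 5,000 kr + 30,500 kr = 168,000 kr
  Less exemption 119,000 kr → base 49,000 kr
  49,000 kr × 20% = 9,800 kr

23,665 kr > 9,800 kr, so the regular tax governs.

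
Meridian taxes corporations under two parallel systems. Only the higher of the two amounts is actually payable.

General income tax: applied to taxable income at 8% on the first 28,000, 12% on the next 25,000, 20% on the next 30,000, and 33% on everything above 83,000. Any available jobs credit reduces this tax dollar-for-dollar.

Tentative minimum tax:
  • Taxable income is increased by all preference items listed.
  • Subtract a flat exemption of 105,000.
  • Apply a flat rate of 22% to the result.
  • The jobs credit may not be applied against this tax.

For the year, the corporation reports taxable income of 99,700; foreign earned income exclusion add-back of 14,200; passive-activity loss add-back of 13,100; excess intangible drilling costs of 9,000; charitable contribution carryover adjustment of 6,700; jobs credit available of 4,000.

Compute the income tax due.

12,751

Tentative minimum tax:
  Adjusted income: 99,700 + 14,200 + 13,100 + 9,000 + 6,700 = 142,700
  Less exemption 105,000 → base 37,700
  37,700 × 22% = 8,294

General income tax:
  28,000 × 8% = 2,240
  25,000 × 12% = 3,000
  30,000 × 20% = 6,000
  16,700 × 33% = 5,511
  → 16,751
  Less jobs credit 4,000 → 12,751

12,751 > 8,294, so the general income tax governs.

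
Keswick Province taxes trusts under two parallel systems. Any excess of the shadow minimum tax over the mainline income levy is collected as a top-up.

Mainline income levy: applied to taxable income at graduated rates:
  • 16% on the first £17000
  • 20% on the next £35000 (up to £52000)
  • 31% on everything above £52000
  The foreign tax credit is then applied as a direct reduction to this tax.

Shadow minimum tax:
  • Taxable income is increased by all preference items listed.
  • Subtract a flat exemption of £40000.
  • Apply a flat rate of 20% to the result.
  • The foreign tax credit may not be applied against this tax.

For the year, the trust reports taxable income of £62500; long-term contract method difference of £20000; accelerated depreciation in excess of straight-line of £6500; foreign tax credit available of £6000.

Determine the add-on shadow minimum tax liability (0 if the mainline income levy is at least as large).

Mainline income levy:
  £17000 × 16% = £2720
  £35000 × 20% = £7000
  £10500 × 31% = £3255
  → £12975
  Less foreign tax credit £6000 → £6975

Shadow minimum tax:
  Adjusted income: £62500 + £20000 + £6500 = £89000
  Less exemption £40000 → base £49000
  £49000 × 20% = £9800

Excess of shadow minimum tax over mainline income levy: £9800 − £6975 = £2825.

£2825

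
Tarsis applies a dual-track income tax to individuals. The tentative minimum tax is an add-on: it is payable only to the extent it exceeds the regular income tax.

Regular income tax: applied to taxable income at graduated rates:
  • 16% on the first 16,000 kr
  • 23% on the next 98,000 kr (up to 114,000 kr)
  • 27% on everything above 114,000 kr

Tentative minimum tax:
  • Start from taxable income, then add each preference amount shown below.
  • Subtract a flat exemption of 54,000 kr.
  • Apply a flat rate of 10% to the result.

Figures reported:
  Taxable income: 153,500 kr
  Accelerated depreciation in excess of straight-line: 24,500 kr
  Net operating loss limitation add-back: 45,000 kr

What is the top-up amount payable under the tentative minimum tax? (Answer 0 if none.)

0 kr

Regular income tax:
  16,000 kr × 16% = 2,560 kr
  98,000 kr × 23% = 22,540 kr
  39,500 kr × 27% = 10,665 kr
  → 35,765 kr

Tentative minimum tax:
  Adjusted income: 153,500 kr + 24,500 kr + 45,000 kr = 223,000 kr
  Less exemption 54,000 kr → base 169,000 kr
  169,000 kr × 10% = 16,900 kr

16,900 kr ≤ 35,765 kr, so no add-on is due.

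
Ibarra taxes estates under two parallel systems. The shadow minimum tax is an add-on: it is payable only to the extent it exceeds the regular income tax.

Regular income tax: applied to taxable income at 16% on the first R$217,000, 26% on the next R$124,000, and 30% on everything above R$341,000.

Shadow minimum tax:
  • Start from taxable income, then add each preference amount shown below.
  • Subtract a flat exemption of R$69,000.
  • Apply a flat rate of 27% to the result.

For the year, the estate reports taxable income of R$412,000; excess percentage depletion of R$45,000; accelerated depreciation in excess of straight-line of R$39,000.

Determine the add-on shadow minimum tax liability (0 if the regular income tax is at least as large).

Regular income tax:
  R$217,000 × 16% = R$34,720
  R$124,000 × 26% = R$32,240
  R$71,000 × 30% = R$21,300
  → R$88,260

Shadow minimum tax:
  Adjusted income: R$412,000 + R$45,000 + R$39,000 = R$496,000
  Less exemption R$69,000 → base R$427,000
  R$427,000 × 27% = R$115,290

Excess of shadow minimum tax over regular income tax: R$115,290 − R$88,260 = R$27,030.

R$27,030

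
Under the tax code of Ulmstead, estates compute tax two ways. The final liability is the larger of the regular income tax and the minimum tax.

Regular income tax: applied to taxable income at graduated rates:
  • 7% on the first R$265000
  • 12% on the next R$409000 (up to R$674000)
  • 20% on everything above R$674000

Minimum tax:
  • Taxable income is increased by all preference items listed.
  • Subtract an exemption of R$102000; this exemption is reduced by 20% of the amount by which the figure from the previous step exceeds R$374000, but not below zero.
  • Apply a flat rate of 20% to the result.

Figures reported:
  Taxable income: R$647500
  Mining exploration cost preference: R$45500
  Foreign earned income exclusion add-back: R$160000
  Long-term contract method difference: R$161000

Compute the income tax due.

Regular income tax:
  R$265000 × 7% = R$18550
  R$382500 × 12% = R$45900
  → R$64450

Minimum tax:
  Adjusted income: R$647500 + R$45500 + R$160000 + R$161000 = R$1014000
  Exemption: 20% × (R$1014000 − R$374000) = R$128000 ≥ R$102000, so the exemption is fully phased out
  Base: R$1014000 − R$0 = R$1014000
  R$1014000 × 20% = R$202800

R$202800 > R$64450, so the minimum tax is the binding amount.

R$202800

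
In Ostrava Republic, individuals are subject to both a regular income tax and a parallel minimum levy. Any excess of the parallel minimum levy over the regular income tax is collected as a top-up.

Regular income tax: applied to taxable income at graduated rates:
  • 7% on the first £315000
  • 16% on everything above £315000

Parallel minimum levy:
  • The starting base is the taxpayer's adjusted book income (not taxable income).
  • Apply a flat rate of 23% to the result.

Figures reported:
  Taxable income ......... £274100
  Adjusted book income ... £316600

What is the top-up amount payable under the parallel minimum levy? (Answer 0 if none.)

£53631

Regular income tax:
  £274100 × 7% = £19187

Parallel minimum levy:
  Base (adjusted book income): £316600
  £316600 × 23% = £72818

Excess of parallel minimum levy over regular income tax: £72818 − £19187 = £53631.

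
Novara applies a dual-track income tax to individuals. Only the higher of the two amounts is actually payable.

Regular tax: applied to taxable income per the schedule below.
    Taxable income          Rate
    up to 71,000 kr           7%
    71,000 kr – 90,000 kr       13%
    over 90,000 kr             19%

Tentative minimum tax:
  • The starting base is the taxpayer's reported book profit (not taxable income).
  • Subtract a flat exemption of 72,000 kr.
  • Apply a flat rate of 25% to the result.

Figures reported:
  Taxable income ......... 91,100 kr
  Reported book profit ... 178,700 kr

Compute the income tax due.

26,675 kr

Regular tax:
  71,000 kr × 7% = 4,970 kr
  19,000 kr × 13% = 2,470 kr
  1,100 kr × 19% = 209 kr
  → 7,649 kr

Tentative minimum tax:
  Base (reported book profit): 178,700 kr
  Less exemption 72,000 kr → base 106,700 kr
  106,700 kr × 25% = 26,675 kr

26,675 kr > 7,649 kr, so the tentative minimum tax is the binding amount.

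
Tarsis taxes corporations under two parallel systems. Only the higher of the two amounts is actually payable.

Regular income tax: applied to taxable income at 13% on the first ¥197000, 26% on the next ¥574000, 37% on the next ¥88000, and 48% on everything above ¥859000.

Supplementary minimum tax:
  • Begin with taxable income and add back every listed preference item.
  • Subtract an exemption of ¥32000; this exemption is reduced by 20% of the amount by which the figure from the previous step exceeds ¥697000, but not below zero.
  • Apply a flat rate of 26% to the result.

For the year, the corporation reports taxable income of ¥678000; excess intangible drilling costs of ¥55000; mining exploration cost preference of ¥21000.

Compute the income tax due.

Regular income tax:
  ¥197000 × 13% = ¥25610
  ¥481000 × 26% = ¥125060
  → ¥150670

Supplementary minimum tax:
  Adjusted income: ¥678000 + ¥55000 + ¥21000 = ¥754000
  Exemption: ¥32000 − 20% × (¥754000 − ¥697000) = ¥32000 − ¥11400 = ¥20600
  Base: ¥754000 − ¥20600 = ¥733400
  ¥733400 × 26% = ¥190684

¥190684 > ¥150670, so the supplementary minimum tax is the binding amount.

¥190684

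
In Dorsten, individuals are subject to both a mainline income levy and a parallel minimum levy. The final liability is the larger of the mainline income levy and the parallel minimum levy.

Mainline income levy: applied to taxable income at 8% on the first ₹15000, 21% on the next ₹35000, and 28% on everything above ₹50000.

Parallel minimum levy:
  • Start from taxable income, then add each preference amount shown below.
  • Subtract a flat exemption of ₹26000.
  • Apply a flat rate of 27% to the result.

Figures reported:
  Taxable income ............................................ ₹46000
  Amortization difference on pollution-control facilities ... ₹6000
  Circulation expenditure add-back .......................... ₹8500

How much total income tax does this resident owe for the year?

₹9315

Parallel minimum levy:
  Adjusted income: ₹46000 + ₹6000 + ₹8500 = ₹60500
  Less exemption ₹26000 → base ₹34500
  ₹34500 × 27% = ₹9315

Mainline income levy:
  ₹15000 × 8% = ₹1200
  ₹31000 × 21% = ₹6510
  → ₹7710

₹9315 > ₹7710, so the parallel minimum levy is the binding amount.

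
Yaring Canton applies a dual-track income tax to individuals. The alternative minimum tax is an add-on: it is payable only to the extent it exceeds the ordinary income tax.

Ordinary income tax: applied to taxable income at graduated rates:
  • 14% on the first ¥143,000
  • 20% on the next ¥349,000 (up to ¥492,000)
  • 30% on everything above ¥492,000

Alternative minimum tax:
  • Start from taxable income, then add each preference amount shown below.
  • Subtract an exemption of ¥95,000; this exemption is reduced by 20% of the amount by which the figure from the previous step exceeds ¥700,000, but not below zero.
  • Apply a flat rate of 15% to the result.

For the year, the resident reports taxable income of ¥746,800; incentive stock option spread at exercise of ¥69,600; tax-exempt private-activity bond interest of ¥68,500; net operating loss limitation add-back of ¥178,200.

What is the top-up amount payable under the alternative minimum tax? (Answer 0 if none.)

¥0

Ordinary income tax:
  ¥143,000 × 14% = ¥20,020
  ¥349,000 × 20% = ¥69,800
  ¥254,800 × 30% = ¥76,440
  → ¥166,260

Alternative minimum tax:
  Adjusted income: ¥746,800 + ¥69,600 + ¥68,500 + ¥178,200 = ¥1,063,100
  Exemption: ¥95,000 − 20% × (¥1,063,100 − ¥700,000) = ¥95,000 − ¥72,620 = ¥22,380
  Base: ¥1,063,100 − ¥22,380 = ¥1,040,720
  ¥1,040,720 × 15% = ¥156,108

¥156,108 ≤ ¥166,260, so no add-on is due.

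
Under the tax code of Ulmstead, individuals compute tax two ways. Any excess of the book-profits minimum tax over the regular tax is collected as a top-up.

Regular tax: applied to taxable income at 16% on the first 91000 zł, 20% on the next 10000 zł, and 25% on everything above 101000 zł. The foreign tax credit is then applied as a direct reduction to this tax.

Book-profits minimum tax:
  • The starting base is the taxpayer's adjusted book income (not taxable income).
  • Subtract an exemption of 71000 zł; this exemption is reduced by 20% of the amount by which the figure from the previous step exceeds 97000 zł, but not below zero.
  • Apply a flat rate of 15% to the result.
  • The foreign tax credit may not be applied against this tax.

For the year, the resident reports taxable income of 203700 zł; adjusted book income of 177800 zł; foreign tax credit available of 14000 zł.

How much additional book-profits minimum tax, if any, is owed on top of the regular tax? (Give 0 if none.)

Book-profits minimum tax:
  Base (adjusted book income): 177800 zł
  Exemption: 71000 zł − 20% × (177800 zł − 97000 zł) = 71000 zł − 16160 zł = 54840 zł
  Base: 177800 zł − 54840 zł = 122960 zł
  122960 zł × 15% = 18444 zł

Regular tax:
  91000 zł × 16% = 14560 zł
  10000 zł × 20% = 2000 zł
  102700 zł × 25% = 25675 zł
  → 42235 zł
  Less foreign tax credit 14000 zł → 28235 zł

18444 zł ≤ 28235 zł, so no add-on is due.

0 zł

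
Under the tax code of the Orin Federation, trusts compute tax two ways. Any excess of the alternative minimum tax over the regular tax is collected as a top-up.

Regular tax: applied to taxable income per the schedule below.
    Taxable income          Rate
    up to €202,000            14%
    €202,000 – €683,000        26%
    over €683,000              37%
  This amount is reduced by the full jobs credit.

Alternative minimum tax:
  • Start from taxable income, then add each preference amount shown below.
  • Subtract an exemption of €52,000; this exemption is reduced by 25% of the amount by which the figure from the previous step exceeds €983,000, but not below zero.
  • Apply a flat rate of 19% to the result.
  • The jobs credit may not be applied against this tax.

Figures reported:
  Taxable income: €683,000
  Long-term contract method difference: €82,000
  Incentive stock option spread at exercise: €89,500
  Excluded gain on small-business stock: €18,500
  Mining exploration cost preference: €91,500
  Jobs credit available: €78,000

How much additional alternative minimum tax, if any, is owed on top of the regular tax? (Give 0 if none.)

Regular tax:
  €202,000 × 14% = €28,280
  €481,000 × 26% = €125,060
  → €153,340
  Less jobs credit €78,000 → €75,340

Alternative minimum tax:
  Adjusted income: €683,000 + €82,000 + €89,500 + €18,500 + €91,500 = €964,500
  Exemption: €964,500 ≤ €983,000, so full €52,000 applies
  Base: €964,500 − €52,000 = €912,500
  €912,500 × 19% = €173,375

Excess of alternative minimum tax over regular tax: €173,375 − €75,340 = €98,035.

€98,035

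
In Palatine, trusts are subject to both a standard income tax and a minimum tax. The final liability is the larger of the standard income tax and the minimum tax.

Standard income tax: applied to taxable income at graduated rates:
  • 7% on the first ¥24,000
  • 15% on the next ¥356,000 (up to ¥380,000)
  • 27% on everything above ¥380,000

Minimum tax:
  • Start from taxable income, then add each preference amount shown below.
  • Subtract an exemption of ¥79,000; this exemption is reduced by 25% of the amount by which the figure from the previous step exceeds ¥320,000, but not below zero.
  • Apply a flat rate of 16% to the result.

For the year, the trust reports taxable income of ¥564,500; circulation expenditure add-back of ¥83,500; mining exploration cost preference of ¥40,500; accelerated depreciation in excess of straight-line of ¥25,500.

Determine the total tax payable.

Standard income tax:
  ¥24,000 × 7% = ¥1,680
  ¥356,000 × 15% = ¥53,400
  ¥184,500 × 27% = ¥49,815
  → ¥104,895

Minimum tax:
  Adjusted income: ¥564,500 + ¥83,500 + ¥40,500 + ¥25,500 = ¥714,000
  Exemption: 25% × (¥714,000 − ¥320,000) = ¥98,500 ≥ ¥79,000, so the exemption is fully phased out
  Base: ¥714,000 − ¥0 = ¥714,000
  ¥714,000 × 16% = ¥114,240

¥114,240 > ¥104,895, so the minimum tax is the binding amount.

¥114,240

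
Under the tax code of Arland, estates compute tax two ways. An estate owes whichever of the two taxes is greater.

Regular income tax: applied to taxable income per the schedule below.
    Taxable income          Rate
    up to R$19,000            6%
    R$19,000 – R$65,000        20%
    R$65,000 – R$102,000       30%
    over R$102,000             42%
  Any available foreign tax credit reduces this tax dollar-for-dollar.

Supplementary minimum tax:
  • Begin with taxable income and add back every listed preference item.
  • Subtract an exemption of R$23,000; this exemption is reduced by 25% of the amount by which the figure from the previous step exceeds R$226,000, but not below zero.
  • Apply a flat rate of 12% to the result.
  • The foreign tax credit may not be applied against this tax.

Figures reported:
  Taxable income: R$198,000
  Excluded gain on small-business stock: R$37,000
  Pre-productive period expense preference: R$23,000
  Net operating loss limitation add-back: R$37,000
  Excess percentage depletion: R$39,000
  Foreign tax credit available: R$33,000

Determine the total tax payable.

R$40,080

Regular income tax:
  R$19,000 × 6% = R$1,140
  R$46,000 × 20% = R$9,200
  R$37,000 × 30% = R$11,100
  R$96,000 × 42% = R$40,320
  → R$61,760
  Less foreign tax credit R$33,000 → R$28,760

Supplementary minimum tax:
  Adjusted income: R$198,000 + R$37,000 + R$23,000 + R$37,000 + R$39,000 = R$334,000
  Exemption: 25% × (R$334,000 − R$226,000) = R$27,000 ≥ R$23,000, so the exemption is fully phased out
  Base: R$334,000 − R$0 = R$334,000
  R$334,000 × 12% = R$40,080

R$40,080 > R$28,760, so the supplementary minimum tax is the binding amount.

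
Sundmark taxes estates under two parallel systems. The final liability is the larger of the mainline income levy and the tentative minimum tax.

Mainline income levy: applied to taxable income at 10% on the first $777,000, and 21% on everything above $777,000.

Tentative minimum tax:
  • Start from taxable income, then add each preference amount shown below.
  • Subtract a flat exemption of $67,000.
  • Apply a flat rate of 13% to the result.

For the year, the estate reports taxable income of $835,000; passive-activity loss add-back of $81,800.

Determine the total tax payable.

Tentative minimum tax:
  Adjusted income: $835,000 + $81,800 = $916,800
  Less exemption $67,000 → base $849,800
  $849,800 × 13% = $110,474

Mainline income levy:
  $777,000 × 10% = $77,700
  $58,000 × 21% = $12,180
  → $89,880

$110,474 > $89,880, so the tentative minimum tax is the binding amount.

$110,474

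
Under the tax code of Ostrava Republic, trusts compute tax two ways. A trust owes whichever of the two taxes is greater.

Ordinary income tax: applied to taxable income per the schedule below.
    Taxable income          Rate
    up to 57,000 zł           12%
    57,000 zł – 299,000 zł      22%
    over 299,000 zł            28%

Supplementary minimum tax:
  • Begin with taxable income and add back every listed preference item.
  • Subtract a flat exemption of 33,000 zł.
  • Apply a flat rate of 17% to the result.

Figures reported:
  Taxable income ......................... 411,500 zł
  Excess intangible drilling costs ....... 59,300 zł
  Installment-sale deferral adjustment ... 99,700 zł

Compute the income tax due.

91,580 zł

Ordinary income tax:
  57,000 zł × 12% = 6,840 zł
  242,000 zł × 22% = 53,240 zł
  112,500 zł × 28% = 31,500 zł
  → 91,580 zł

Supplementary minimum tax:
  Adjusted income: 411,500 zł + 59,300 zł + 99,700 zł = 570,500 zł
  Less exemption 33,000 zł → base 537,500 zł
  537,500 zł × 17% = 91,375 zł

91,580 zł > 91,375 zł, so the ordinary income tax governs.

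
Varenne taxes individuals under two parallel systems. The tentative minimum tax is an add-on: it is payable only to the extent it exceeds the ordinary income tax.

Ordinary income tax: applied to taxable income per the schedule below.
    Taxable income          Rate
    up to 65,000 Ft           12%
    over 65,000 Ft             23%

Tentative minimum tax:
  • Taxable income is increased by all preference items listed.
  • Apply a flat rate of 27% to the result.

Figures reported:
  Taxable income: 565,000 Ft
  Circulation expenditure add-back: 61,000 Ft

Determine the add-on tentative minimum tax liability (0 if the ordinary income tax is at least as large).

46,220 Ft

Tentative minimum tax:
  Adjusted income: 565,000 Ft + 61,000 Ft = 626,000 Ft
  626,000 Ft × 27% = 169,020 Ft

Ordinary income tax:
  65,000 Ft × 12% = 7,800 Ft
  500,000 Ft × 23% = 115,000 Ft
  → 122,800 Ft

Excess of tentative minimum tax over ordinary income tax: 169,020 Ft − 122,800 Ft = 46,220 Ft.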